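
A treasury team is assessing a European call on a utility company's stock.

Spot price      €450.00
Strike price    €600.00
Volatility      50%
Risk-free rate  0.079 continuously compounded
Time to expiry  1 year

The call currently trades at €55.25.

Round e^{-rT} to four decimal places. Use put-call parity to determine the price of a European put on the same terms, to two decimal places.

exp(−rT) = exp(−0.079·1) = 0.9240
Put-call parity: C − P = S − K·e^(−rT) = 450 − 600·0.9240 = 450 − 554.4000 = -104.4000
P = C − (C − P) = 55.25 − (-104.4000) = 159.6500

€159.65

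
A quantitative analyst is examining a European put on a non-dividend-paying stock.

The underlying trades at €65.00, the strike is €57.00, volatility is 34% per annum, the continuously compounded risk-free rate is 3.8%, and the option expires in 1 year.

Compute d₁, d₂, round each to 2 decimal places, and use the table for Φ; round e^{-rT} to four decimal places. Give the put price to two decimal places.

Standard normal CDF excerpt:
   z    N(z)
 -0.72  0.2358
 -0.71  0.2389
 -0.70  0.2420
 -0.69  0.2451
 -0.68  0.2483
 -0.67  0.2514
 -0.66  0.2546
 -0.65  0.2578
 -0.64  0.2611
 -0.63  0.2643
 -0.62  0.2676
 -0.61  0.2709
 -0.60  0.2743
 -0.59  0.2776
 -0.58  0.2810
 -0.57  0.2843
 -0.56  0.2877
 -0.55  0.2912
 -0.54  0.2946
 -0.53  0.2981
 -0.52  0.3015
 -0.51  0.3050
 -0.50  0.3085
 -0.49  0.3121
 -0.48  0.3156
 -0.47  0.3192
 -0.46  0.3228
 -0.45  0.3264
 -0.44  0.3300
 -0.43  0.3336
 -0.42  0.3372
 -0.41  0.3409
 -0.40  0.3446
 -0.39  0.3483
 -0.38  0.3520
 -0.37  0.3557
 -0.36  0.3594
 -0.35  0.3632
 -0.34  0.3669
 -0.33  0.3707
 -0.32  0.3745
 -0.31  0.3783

€4.00

σ√T = 0.34 × 1.0000 = 0.3400
d₁ = [ln(65/57) + (0.038 + 0.34²/2)·1] / 0.3400 = [0.1313 + 0.0958] / 0.3400 = 0.6680 ⇒ 0.67
d₂ = d₁ − σ√T = 0.6680 − 0.3400 = 0.3280 ⇒ 0.33
e^(−rT) = e^(−0.038·1) = 0.9627
N(−d₂) = N(-0.33) = 0.3707;  N(−d₁) = N(-0.67) = 0.2514
P = 57·0.9627·0.3707 − 65·0.2514 = 20.3418 − 16.3410 = 4.0008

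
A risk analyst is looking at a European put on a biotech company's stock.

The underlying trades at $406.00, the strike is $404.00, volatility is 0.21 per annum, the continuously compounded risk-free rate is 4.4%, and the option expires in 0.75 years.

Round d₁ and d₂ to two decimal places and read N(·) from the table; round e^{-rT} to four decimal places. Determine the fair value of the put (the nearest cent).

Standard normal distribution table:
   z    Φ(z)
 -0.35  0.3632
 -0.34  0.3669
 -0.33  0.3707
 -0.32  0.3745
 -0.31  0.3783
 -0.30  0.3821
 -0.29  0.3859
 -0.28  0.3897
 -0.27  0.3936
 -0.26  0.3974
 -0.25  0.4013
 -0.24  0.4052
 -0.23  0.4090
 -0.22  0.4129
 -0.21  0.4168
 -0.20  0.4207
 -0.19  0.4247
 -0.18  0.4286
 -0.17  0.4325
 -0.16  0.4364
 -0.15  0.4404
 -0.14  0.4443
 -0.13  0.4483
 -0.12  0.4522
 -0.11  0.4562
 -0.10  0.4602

T = 0.75;  σ√T = 0.1819
d₁ = [ln(406/404) + (0.044 + 0.21²/2)·0.75] / 0.1819 = [0.0049 + 0.0495] / 0.1819 = 0.2995 → 0.30
d₂ = d₁ − σ√T = 0.2995 − 0.1819 = 0.1177 → 0.12
exp(−rT) = exp(−0.044·0.75) = 0.9675
N(−d₂) = N(-0.12) = 0.4522;  N(−d₁) = N(-0.30) = 0.3821
P = 404·0.9675·0.4522 − 406·0.3821 = 176.7514 − 155.1326 = 21.6188

$21.62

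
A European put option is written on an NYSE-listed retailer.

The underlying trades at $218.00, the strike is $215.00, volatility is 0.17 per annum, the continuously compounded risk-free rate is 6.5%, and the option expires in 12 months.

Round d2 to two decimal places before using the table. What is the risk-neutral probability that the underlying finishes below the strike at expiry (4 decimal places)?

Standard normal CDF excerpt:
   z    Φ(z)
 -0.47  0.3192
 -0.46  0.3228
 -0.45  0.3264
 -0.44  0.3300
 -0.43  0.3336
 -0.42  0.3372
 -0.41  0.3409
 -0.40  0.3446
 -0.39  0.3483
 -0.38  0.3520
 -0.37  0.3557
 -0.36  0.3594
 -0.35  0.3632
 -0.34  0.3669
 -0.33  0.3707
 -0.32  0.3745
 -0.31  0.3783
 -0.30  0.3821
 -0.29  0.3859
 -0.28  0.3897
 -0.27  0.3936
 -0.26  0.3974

σ√T = 0.17 × 1.0000 = 0.1700
ln(S/K) + (r + σ²/2)T = ln(218/215) + (0.065 + 0.17²/2)·1 = 0.0139 + 0.0795 = 0.0933
d₁ = 0.0933 / 0.1700 = 0.5489 → 0.55
d₂ = d₁ − σ√T = 0.5489 − 0.1700 = 0.3789 → 0.38
Risk-neutral Pr[S_T < K] = N(−d₂) = N(-0.38) = 0.3520

0.3520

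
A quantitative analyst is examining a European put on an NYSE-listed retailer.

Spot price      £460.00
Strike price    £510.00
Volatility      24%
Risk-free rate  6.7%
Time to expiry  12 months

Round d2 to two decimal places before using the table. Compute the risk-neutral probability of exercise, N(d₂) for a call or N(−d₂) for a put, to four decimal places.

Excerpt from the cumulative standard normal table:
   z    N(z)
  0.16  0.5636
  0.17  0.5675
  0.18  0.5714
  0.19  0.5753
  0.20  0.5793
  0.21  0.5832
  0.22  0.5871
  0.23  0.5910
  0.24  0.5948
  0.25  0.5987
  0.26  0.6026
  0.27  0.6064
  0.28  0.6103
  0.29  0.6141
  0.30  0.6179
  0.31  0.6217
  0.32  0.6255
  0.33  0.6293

σ√T = 0.24 × 1.0000 = 0.2400
d₁ = [ln(460/510) + (0.067 + ½·0.24²)·1] / (σ√T) = (-0.1032 + 0.0958) / 0.2400 = -0.0308 ⇒ -0.03
d₂ = -0.0308 − 0.2400 = -0.2708 ⇒ -0.27
Pr(exercise) under Q = N(−d₂) = N(0.27) = 0.6064

0.6064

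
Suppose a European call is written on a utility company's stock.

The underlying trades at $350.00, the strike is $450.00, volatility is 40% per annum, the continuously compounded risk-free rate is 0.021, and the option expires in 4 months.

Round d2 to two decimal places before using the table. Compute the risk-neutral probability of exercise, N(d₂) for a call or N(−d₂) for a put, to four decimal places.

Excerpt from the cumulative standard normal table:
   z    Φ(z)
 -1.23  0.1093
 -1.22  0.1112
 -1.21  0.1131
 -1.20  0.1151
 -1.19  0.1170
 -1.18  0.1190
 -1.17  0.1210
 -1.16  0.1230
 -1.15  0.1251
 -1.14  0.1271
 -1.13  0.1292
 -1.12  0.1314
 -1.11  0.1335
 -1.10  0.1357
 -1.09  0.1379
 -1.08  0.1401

T = 0.3333;  σ√T = 0.2309
ln(S/K) + (r + σ²/2)T = ln(350/450) + (0.021 + 0.4²/2)·0.3333 = -0.2513 + 0.0337 = -0.2176
d₁ = -0.2176 / 0.2309 = -0.9424 ⇒ -0.94
d₂ = d₁ − σ√T = -0.9424 − 0.2309 = -1.1734 ⇒ -1.17
Pr(exercise) under Q = N(d₂) = 0.1210

0.1210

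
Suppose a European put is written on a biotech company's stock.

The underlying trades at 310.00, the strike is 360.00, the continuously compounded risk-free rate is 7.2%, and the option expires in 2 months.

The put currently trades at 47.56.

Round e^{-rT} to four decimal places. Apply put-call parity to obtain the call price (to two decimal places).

1.84

e^(−rT) = e^(−0.072·0.1667) = 0.9881
Put-call parity: C − P = S − K·e^(−rT) = 310 − 360·0.9881 = 310 − 355.7160 = -45.7160
C = P + (C − P) = 47.56 + (-45.7160) = 1.8440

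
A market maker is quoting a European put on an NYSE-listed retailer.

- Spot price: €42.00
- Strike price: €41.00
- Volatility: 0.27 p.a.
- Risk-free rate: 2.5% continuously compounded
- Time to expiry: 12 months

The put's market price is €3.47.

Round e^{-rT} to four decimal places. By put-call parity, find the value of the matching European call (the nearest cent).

€5.48

exp(−rT) = exp(−0.025·1) = 0.9753
Put-call parity: C − P = S − K·e^(−rT) = 42 − 41·0.9753 = 42 − 39.9873 = 2.0127
C = P + (C − P) = 3.47 + (2.0127) = 5.4827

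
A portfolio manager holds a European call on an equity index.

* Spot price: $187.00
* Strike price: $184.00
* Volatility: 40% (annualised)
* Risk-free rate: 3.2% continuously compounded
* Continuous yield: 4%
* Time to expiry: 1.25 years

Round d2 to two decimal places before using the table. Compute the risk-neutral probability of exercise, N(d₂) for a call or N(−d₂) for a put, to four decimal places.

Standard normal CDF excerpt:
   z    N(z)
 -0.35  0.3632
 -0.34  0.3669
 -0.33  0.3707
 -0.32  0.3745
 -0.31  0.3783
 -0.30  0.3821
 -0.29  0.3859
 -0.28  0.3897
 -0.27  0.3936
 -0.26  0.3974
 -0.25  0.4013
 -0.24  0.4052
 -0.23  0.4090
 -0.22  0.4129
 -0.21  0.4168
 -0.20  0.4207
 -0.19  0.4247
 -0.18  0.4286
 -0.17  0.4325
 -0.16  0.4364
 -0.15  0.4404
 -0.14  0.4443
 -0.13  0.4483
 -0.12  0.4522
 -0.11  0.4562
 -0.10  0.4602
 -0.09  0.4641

σ√T = 0.4·√1.25 = 0.4472
d₁ = [ln(187/184) + (0.032 − 0.04 + 0.4²/2)·1.25] / 0.4472 = [0.0162 + 0.0900] / 0.4472 = 0.2374 ≈ 0.24
d₂ = d₁ − σ√T = 0.2374 − 0.4472 = -0.2098 ≈ -0.21
Risk-neutral Pr[S_T > K] = N(d₂) = N(-0.21) = 0.4168

0.4168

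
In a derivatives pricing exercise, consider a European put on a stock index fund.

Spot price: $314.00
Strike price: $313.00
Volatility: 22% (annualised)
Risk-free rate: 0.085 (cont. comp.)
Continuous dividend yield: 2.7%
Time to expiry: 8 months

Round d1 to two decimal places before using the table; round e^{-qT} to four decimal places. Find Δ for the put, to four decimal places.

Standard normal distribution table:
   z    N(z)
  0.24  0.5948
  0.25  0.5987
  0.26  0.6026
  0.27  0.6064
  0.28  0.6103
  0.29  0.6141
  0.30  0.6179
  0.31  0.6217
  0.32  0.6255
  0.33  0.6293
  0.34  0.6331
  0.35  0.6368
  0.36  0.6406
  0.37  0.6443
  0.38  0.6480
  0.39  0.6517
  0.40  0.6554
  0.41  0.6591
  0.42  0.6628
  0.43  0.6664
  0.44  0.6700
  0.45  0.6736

σ√T = 0.22 × 0.8165 = 0.1796
ln(S/K) + (r − q + σ²/2)T = ln(314/313) + (0.085 − 0.027 + 0.22²/2)·0.6667 = 0.0032 + 0.0548 = 0.0580
d₁ = 0.0580 / 0.1796 = 0.3228 → 0.32
N(d₁) = N(0.32) = 0.6255
Δ_put = exp(−qT)·(N(d₁) − 1) = 0.9822·(0.6255 − 1) = -0.3678

-0.3678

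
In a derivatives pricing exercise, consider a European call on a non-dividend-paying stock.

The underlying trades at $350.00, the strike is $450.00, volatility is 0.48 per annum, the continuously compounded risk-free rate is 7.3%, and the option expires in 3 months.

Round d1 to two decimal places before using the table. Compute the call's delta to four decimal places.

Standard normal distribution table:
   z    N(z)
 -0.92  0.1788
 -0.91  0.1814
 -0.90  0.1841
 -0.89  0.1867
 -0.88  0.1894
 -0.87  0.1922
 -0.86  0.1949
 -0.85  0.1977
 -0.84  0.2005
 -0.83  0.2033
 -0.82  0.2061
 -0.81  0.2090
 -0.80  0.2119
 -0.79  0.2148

T = 0.25;  σ√T = 0.2400
ln(S/K) + (r + σ²/2)T = ln(350/450) + (0.073 + 0.48²/2)·0.25 = -0.2513 + 0.0470 = -0.2043
d₁ = -0.2043 / 0.2400 = -0.8511 ⇒ -0.85
N(d₁) = N(-0.85) = 0.1977
Δ_call = N(d₁) = 0.1977

0.1977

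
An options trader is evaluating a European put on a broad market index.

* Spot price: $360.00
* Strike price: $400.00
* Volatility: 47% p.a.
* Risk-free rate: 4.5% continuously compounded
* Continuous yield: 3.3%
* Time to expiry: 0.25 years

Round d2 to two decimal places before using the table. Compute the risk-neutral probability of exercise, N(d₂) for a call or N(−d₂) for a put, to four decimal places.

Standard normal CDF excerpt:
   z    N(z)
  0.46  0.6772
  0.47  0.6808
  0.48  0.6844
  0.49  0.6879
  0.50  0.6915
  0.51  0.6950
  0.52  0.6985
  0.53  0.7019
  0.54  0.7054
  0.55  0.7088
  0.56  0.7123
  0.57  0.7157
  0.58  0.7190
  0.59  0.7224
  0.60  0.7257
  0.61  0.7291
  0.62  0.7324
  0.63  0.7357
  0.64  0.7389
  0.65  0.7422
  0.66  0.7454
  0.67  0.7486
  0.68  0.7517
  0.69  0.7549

T = 0.25;  σ√T = 0.2350
d₁ = [ln(360/400) + (0.045 − 0.033 + ½·0.47²)·0.25] / (σ√T) = (-0.1054 + 0.0306) / 0.2350 = -0.3181 ≈ -0.32
d₂ = -0.3181 − 0.2350 = -0.5531 ≈ -0.55
Risk-neutral Pr[S_T < K] = N(−d₂) = N(0.55) = 0.7088

0.7088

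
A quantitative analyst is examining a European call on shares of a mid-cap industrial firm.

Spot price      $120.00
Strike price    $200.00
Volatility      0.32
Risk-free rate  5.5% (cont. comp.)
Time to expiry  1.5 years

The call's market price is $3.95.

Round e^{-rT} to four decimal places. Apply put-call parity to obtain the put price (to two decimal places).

exp(−rT) = exp(−0.055·1.5) = 0.9208
Put-call parity: C − P = S − K·e^(−rT) = 120 − 200·0.9208 = 120 − 184.1600 = -64.1600
P = C − (C − P) = 3.95 − (-64.1600) = 68.1100

$68.11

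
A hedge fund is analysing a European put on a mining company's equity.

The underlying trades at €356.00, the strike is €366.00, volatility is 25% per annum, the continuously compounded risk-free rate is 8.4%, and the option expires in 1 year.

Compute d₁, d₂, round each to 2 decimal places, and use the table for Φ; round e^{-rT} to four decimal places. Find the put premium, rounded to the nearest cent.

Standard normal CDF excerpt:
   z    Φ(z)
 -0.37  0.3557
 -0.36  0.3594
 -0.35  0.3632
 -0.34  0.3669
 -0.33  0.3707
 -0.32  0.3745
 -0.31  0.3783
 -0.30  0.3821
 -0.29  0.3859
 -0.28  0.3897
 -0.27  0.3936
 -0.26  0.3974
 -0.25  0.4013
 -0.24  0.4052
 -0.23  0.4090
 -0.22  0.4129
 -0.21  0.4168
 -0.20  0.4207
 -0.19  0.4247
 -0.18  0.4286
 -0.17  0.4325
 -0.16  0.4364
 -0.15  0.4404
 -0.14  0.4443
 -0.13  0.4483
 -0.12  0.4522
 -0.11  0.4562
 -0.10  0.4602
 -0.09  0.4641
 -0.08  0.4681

T = 1;  σ√T = 0.2500
d₁ = [ln(356/366) + (0.084 + 0.25²/2)·1] / 0.2500 = [-0.0277 + 0.1153] / 0.2500 = 0.3502 ⇒ 0.35
d₂ = d₁ − σ√T = 0.3502 − 0.2500 = 0.1002 ⇒ 0.10
exp(−rT) = exp(−0.084·1) = 0.9194
P = 366·0.9194·N(-0.10) − 356·N(-0.35) = 366·0.9194·0.4602 − 356·0.3632 = 154.8575 − 129.2992 = 25.5583

€25.56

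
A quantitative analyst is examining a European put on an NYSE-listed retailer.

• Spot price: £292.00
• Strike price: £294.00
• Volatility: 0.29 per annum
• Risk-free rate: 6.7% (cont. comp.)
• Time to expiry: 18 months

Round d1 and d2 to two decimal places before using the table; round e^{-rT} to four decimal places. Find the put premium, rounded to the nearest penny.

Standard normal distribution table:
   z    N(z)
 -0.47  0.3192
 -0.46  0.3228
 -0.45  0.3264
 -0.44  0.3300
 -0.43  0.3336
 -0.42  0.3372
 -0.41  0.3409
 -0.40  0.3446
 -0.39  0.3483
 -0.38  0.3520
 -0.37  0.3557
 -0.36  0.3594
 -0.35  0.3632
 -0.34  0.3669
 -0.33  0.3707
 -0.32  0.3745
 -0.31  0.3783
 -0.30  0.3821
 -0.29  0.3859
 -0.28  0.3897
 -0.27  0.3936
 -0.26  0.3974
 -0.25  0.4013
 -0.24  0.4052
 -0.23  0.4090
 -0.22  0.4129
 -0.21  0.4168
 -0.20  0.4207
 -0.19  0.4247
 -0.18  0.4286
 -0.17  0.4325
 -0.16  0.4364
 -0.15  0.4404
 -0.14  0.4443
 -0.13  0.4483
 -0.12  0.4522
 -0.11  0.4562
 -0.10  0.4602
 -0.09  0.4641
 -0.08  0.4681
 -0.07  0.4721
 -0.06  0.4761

T = 1.5;  σ√T = 0.3552
d₁ = [ln(292/294) + (0.067 + 0.29²/2)·1.5] / 0.3552 = [-0.0068 + 0.1636] / 0.3552 = 0.4413 → 0.44
d₂ = d₁ − σ√T = 0.4413 − 0.3552 = 0.0862 → 0.09
e^(−rT) = e^(−0.067·1.5) = 0.9044
N(−d₂) = N(-0.09) = 0.4641;  N(−d₁) = N(-0.44) = 0.3300
P = 294·0.9044·0.4641 − 292·0.3300 = 123.4012 − 96.3600 = 27.0412

£27.04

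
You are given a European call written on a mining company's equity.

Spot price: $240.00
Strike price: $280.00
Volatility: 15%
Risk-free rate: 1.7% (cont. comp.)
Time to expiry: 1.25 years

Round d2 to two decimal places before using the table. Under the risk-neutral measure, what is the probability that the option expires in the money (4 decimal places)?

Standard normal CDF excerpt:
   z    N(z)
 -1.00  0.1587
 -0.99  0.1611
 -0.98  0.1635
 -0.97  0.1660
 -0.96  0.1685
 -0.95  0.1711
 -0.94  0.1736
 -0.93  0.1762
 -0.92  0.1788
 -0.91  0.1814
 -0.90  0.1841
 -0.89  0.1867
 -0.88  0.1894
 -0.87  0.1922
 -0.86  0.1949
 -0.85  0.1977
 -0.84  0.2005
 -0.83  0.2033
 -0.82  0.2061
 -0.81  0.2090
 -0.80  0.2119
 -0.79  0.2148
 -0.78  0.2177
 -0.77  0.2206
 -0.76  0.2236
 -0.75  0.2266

T = 1.25;  σ√T = 0.1677
d₁ = [ln(240/280) + (0.017 + 0.15²/2)·1.25] / 0.1677 = [-0.1542 + 0.0353] / 0.1677 = -0.7086 ⇒ -0.71
d₂ = d₁ − σ√T = -0.7086 − 0.1677 = -0.8763 ⇒ -0.88
Risk-neutral Pr[S_T > K] = N(d₂) = N(-0.88) = 0.1894

0.1894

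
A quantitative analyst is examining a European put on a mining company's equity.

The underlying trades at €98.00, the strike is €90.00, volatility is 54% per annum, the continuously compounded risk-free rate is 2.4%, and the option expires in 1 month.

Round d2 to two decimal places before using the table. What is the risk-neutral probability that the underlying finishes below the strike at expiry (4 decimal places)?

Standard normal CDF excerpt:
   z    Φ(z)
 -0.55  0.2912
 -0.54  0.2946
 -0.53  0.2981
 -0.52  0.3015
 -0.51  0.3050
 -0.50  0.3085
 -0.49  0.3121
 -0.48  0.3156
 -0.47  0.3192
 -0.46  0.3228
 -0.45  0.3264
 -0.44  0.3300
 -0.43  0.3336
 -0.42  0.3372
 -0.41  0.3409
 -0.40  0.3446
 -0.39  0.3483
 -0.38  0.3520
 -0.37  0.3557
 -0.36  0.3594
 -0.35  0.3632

σ√T = 0.54 × 0.2887 = 0.1559
d₁ = [ln(98/90) + (0.024 + 0.54²/2)·0.08333] / 0.1559 = [0.0852 + 0.0141] / 0.1559 = 0.6371 ⇒ 0.64
d₂ = d₁ − σ√T = 0.6371 − 0.1559 = 0.4812 ⇒ 0.48
Pr(exercise) under Q = N(−d₂) = N(-0.48) = 0.3156

0.3156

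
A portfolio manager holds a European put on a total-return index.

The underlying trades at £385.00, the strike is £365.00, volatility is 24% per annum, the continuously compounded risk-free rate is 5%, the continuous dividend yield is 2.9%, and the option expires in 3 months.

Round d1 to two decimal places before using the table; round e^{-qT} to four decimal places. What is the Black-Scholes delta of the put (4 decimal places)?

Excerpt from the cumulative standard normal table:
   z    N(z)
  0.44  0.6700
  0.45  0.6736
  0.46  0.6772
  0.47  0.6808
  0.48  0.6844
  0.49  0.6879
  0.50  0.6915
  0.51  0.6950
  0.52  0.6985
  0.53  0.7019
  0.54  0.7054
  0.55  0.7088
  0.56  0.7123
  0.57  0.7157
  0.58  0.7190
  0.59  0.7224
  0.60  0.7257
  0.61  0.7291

σ√T = 0.24·√0.25 = 0.1200
d₁ = [ln(385/365) + (0.05 − 0.029 + 0.24²/2)·0.25] / 0.1200 = [0.0533 + 0.0124] / 0.1200 = 0.5483 which rounds to 0.55
N(d₁) = N(0.55) = 0.7088
Δ_put = e^(−qT)·(N(d₁) − 1) = 0.9928·(0.7088 − 1) = -0.2891

-0.2891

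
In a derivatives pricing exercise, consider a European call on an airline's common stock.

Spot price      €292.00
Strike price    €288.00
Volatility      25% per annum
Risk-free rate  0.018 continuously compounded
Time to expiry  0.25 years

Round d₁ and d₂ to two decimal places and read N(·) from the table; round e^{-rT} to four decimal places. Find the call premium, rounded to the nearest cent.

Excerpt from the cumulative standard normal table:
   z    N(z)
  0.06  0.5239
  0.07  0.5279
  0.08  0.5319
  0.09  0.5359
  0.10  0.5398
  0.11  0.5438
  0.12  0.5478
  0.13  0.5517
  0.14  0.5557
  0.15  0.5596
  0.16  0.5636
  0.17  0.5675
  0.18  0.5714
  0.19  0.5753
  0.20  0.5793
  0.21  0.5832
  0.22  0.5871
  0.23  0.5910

€17.80

σ√T = 0.25·√0.25 = 0.1250
d₁ = [ln(292/288) + (0.018 + 0.25²/2)·0.25] / 0.1250 = [0.0138 + 0.0123] / 0.1250 = 0.2088 which rounds to 0.21
d₂ = d₁ − σ√T = 0.2088 − 0.1250 = 0.0838 which rounds to 0.08
exp(−rT) = exp(−0.018·0.25) = 0.9955
N(d₁) = N(0.21) = 0.5832;  N(d₂) = N(0.08) = 0.5319
C = 292·0.5832 − 288·0.9955·0.5319 = 170.2944 − 152.4979 = 17.7965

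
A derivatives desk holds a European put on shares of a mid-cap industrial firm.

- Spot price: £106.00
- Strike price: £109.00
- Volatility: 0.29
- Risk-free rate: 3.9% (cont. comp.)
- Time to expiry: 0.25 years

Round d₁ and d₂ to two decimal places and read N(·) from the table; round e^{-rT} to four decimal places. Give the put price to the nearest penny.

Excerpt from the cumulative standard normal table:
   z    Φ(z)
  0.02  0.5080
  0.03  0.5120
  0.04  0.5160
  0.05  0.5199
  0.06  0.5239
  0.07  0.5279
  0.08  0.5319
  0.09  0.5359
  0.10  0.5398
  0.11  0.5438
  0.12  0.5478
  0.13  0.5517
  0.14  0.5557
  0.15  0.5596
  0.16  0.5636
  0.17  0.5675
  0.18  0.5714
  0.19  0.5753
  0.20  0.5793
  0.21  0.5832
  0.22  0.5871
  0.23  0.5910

£7.42

T = 0.25;  σ√T = 0.1450
d₁ = [ln(106/109) + (0.039 + 0.29²/2)·0.25] / 0.1450 = [-0.0279 + 0.0203] / 0.1450 = -0.0527 → -0.05
d₂ = d₁ − σ√T = -0.0527 − 0.1450 = -0.1977 → -0.20
e^(−rT) = e^(−0.039·0.25) = 0.9903
N(−d₂) = N(0.20) = 0.5793;  N(−d₁) = N(0.05) = 0.5199
P = 109·0.9903·0.5793 − 106·0.5199 = 62.5312 − 55.1094 = 7.4218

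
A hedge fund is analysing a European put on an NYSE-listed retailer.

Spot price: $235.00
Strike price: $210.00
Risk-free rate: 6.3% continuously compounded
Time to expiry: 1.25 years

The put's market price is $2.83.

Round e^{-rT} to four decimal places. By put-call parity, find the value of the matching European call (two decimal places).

$43.73

e^(−rT) = e^(−0.063·1.25) = 0.9243
Put-call parity: C − P = S − K·e^(−rT) = 235 − 210·0.9243 = 235 − 194.1030 = 40.8970
C = P + (C − P) = 2.83 + (40.8970) = 43.7270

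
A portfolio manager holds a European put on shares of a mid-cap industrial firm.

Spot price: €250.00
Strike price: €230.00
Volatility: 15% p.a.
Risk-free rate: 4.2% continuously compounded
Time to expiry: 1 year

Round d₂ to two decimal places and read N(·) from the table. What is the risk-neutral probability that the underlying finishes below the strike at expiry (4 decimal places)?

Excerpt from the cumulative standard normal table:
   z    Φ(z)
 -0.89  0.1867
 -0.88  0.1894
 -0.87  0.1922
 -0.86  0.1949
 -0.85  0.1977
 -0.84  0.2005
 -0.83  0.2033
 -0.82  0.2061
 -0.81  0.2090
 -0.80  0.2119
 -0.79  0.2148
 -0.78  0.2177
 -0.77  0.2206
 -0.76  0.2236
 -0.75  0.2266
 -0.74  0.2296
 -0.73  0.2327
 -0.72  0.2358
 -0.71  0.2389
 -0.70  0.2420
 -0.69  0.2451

σ√T = 0.15 × 1.0000 = 0.1500
d₁ = [ln(250/230) + (0.042 + 0.15²/2)·1] / 0.1500 = [0.0834 + 0.0533] / 0.1500 = 0.9109 ⇒ 0.91
d₂ = d₁ − σ√T = 0.9109 − 0.1500 = 0.7609 ⇒ 0.76
Risk-neutral Pr[S_T < K] = N(−d₂) = N(-0.76) = 0.2236

0.2236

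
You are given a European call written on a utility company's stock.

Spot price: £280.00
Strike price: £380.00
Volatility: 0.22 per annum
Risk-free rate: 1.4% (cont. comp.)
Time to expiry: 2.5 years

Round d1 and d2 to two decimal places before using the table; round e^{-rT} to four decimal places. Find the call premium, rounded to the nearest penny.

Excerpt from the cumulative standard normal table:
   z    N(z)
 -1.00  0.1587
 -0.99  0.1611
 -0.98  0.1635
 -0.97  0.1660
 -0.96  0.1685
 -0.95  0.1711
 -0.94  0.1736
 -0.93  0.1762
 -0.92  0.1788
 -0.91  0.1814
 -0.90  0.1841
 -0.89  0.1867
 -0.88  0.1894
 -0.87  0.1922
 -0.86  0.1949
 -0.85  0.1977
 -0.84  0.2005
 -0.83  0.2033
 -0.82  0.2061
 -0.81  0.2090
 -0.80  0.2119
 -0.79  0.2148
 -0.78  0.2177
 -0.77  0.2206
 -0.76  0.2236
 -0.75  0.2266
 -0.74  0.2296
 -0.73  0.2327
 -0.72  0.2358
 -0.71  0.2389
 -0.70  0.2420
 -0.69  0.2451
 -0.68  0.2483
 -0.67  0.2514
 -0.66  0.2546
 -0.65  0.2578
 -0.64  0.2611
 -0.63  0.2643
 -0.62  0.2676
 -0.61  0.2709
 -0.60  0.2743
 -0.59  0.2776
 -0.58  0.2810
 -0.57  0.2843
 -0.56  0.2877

T = 2.5;  σ√T = 0.3479
d₁ = [ln(280/380) + (0.014 + ½·0.22²)·2.5] / (σ√T) = (-0.3054 + 0.0955) / 0.3479 = -0.6034 ≈ -0.60
d₂ = -0.6034 − 0.3479 = -0.9512 ≈ -0.95
e^(−rT) = e^(−0.014·2.5) = 0.9656
N(d₁) = N(-0.60) = 0.2743;  N(d₂) = N(-0.95) = 0.1711
C = 280·0.2743 − 380·0.9656·0.1711 = 76.8040 − 62.7814 = 14.0226

£14.02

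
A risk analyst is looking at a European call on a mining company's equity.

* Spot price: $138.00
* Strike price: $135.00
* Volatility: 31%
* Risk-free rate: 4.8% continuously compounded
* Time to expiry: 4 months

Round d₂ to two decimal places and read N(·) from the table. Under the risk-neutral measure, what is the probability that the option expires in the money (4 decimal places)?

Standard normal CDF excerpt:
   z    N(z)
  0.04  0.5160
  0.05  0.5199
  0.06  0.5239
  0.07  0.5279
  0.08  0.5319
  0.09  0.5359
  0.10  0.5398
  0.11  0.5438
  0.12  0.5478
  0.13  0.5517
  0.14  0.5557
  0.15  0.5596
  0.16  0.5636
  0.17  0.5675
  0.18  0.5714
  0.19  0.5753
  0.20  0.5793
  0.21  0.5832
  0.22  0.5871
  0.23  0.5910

0.5478

σ√T = 0.31 × 0.5774 = 0.1790
d₁ = [ln(138/135) + (0.048 + ½·0.31²)·0.3333] / (σ√T) = (0.0220 + 0.0320) / 0.1790 = 0.3017 ⇒ 0.30
d₂ = 0.3017 − 0.1790 = 0.1227 ⇒ 0.12
Pr(exercise) under Q = N(d₂) = 0.5478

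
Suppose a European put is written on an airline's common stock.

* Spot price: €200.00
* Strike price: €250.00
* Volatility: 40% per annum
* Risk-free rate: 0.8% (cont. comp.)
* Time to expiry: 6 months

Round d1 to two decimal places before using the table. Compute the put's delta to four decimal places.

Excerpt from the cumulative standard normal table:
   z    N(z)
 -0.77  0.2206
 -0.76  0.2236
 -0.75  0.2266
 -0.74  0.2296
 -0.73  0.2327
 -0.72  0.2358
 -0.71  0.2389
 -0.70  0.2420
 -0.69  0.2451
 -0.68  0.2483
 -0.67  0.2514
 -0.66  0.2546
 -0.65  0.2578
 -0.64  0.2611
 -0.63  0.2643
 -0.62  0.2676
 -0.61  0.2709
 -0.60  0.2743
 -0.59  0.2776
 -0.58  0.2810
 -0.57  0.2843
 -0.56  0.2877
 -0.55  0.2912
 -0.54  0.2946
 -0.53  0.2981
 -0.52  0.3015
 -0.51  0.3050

-0.7357

σ√T = 0.4 × 0.7071 = 0.2828
d₁ = [ln(200/250) + (0.008 + 0.4²/2)·0.5] / 0.2828 = [-0.2231 + 0.0440] / 0.2828 = -0.6334 which rounds to -0.63
N(d₁) = N(-0.63) = 0.2643
Δ_put = N(d₁) − 1 = 0.2643 − 1 = -0.7357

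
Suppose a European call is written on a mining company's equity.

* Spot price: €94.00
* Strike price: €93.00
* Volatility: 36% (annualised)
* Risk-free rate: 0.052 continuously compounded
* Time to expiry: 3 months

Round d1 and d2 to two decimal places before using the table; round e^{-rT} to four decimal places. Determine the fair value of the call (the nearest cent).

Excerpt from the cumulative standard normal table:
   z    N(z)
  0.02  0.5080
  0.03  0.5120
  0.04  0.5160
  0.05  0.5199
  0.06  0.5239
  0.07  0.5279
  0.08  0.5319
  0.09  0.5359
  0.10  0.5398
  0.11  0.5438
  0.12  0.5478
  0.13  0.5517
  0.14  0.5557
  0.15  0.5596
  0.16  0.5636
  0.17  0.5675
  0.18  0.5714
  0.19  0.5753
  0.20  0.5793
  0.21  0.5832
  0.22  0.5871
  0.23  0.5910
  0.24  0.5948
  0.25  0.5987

€7.82

σ√T = 0.36 × 0.5000 = 0.1800
d₁ = [ln(94/93) + (0.052 + ½·0.36²)·0.25] / (σ√T) = (0.0107 + 0.0292) / 0.1800 = 0.2216 → 0.22
d₂ = 0.2216 − 0.1800 = 0.0416 → 0.04
exp(−rT) = exp(−0.052·0.25) = 0.9871
N(d₁) = N(0.22) = 0.5871;  N(d₂) = N(0.04) = 0.5160
C = 94·0.5871 − 93·0.9871·0.5160 = 55.1874 − 47.3690 = 7.8184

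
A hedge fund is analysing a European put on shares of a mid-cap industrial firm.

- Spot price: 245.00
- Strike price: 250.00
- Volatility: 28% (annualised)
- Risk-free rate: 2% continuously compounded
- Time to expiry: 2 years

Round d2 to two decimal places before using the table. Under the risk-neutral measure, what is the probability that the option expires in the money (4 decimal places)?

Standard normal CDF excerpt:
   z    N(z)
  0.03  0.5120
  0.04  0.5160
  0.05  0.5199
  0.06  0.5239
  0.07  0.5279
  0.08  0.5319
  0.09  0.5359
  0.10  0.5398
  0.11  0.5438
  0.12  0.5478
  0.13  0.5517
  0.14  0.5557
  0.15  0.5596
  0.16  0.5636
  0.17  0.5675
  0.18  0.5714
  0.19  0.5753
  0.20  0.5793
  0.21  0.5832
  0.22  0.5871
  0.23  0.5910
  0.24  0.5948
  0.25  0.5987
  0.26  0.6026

T = 2;  σ√T = 0.3960
d₁ = [ln(245/250) + (0.02 + ½·0.28²)·2] / (σ√T) = (-0.0202 + 0.1184) / 0.3960 = 0.2480 ≈ 0.25
d₂ = 0.2480 − 0.3960 = -0.1480 ≈ -0.15
Risk-neutral Pr[S_T < K] = N(−d₂) = N(0.15) = 0.5596

0.5596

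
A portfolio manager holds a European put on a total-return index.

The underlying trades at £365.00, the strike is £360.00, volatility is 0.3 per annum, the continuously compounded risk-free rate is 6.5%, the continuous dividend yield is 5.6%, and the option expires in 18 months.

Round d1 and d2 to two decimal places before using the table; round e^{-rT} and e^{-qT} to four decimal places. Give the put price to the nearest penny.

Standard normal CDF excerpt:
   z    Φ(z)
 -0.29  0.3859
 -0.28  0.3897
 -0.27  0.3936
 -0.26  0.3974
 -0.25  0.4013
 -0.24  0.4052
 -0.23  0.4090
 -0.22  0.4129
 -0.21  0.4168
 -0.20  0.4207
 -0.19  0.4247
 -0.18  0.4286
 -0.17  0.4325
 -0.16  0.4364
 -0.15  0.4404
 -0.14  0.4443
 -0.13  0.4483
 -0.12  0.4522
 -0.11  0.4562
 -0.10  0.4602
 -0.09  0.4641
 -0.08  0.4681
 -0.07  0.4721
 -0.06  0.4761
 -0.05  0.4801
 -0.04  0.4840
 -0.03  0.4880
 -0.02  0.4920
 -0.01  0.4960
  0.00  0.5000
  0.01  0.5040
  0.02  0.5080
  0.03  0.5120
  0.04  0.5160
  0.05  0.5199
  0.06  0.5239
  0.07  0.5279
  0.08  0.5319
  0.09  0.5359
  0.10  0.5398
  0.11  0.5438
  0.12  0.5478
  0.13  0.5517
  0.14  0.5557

T = 1.5;  σ√T = 0.3674
d₁ = [ln(365/360) + (0.065 − 0.056 + ½·0.3²)·1.5] / (σ√T) = (0.0138 + 0.0810) / 0.3674 = 0.2580 → 0.26
d₂ = 0.2580 − 0.3674 = -0.1094 → -0.11
e^(−qT) = e^(−0.056·1.5) = 0.9194;  e^(−rT) = e^(−0.065·1.5) = 0.9071
N(−d₂) = N(0.11) = 0.5438;  N(−d₁) = N(-0.26) = 0.3974
P = 360·0.9071·0.5438 − 365·0.9194·0.3974 = 177.5812 − 133.3599 = 44.2213

£44.22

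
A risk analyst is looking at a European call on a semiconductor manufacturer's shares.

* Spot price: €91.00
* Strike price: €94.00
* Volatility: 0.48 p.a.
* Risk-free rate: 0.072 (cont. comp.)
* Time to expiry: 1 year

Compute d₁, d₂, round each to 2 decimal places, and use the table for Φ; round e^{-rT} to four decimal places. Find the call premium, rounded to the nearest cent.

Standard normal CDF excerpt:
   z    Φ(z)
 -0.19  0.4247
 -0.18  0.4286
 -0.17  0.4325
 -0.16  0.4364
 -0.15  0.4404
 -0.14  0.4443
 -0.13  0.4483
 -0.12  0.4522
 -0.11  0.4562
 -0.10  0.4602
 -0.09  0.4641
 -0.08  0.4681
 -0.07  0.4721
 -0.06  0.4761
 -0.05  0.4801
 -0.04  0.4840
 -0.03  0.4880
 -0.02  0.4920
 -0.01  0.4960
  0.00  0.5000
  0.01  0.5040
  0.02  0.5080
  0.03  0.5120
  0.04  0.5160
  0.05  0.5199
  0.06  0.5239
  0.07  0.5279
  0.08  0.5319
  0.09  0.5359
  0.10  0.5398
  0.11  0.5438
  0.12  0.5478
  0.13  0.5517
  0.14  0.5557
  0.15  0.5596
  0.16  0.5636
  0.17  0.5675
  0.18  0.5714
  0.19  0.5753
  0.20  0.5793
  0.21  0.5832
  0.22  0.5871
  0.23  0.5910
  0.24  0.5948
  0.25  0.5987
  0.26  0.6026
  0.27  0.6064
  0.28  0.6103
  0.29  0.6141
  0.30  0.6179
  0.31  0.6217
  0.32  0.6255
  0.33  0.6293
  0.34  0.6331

σ√T = 0.48 × 1.0000 = 0.4800
ln(S/K) + (r + σ²/2)T = ln(91/94) + (0.072 + 0.48²/2)·1 = -0.0324 + 0.1872 = 0.1548
d₁ = 0.1548 / 0.4800 = 0.3224 ⇒ 0.32
d₂ = d₁ − σ√T = 0.3224 − 0.4800 = -0.1576 ⇒ -0.16
e^(−rT) = e^(−0.072·1) = 0.9305
N(d₁) = N(0.32) = 0.6255;  N(d₂) = N(-0.16) = 0.4364
C = 91·0.6255 − 94·0.9305·0.4364 = 56.9205 − 38.1706 = 18.7499

€18.75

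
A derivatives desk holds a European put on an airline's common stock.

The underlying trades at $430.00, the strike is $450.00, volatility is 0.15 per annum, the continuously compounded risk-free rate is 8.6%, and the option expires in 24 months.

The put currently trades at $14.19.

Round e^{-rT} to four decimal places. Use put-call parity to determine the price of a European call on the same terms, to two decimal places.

$65.29

e^(−rT) = e^(−0.086·2) = 0.8420
Put-call parity: C − P = S − K·e^(−rT) = 430 − 450·0.8420 = 430 − 378.9000 = 51.1000
C = P + (C − P) = 14.19 + (51.1000) = 65.2900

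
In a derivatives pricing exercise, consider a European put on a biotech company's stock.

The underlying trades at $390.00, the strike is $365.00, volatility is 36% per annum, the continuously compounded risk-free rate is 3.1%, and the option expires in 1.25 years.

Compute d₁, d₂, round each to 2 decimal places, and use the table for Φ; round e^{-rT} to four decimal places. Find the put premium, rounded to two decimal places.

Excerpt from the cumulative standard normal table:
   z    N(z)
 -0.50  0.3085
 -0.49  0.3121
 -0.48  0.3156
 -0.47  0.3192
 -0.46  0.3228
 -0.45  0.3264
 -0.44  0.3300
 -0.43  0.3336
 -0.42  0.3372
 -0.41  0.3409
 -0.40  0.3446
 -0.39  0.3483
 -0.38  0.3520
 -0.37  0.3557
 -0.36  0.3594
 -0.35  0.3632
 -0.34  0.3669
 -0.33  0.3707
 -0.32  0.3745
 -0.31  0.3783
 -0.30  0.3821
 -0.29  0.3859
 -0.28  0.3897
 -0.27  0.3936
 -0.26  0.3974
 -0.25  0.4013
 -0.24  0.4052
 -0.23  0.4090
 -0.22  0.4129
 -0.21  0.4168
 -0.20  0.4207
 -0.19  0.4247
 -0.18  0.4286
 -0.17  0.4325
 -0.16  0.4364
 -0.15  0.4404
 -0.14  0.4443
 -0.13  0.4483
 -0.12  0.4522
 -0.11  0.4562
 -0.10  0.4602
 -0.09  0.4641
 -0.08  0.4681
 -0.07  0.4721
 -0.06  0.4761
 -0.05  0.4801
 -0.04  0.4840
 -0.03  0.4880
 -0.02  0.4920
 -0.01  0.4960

σ√T = 0.36·√1.25 = 0.4025
d₁ = [ln(390/365) + (0.031 + 0.36²/2)·1.25] / 0.4025 = [0.0662 + 0.1197] / 0.4025 = 0.4621 which rounds to 0.46
d₂ = d₁ − σ√T = 0.4621 − 0.4025 = 0.0596 which rounds to 0.06
exp(−rT) = exp(−0.031·1.25) = 0.9620
P = 365·0.9620·N(-0.06) − 390·N(-0.46) = 365·0.9620·0.4761 − 390·0.3228 = 167.1730 − 125.8920 = 41.2810

$41.28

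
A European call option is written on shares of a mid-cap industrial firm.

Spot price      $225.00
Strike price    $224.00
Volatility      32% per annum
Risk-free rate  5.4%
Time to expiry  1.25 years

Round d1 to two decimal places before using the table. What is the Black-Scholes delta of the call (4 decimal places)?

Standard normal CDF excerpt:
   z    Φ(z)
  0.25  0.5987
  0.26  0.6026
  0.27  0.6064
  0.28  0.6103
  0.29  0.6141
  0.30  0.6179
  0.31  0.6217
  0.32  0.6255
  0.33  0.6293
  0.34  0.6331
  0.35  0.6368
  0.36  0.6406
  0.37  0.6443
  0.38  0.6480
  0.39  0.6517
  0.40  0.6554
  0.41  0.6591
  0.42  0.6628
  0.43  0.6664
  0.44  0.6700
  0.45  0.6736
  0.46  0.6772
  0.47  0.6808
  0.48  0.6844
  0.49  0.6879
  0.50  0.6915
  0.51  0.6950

0.6480

σ√T = 0.32·√1.25 = 0.3578
d₁ = [ln(225/224) + (0.054 + 0.32²/2)·1.25] / 0.3578 = [0.0045 + 0.1315] / 0.3578 = 0.3800 → 0.38
N(d₁) = N(0.38) = 0.6480
Δ_call = N(d₁) = 0.6480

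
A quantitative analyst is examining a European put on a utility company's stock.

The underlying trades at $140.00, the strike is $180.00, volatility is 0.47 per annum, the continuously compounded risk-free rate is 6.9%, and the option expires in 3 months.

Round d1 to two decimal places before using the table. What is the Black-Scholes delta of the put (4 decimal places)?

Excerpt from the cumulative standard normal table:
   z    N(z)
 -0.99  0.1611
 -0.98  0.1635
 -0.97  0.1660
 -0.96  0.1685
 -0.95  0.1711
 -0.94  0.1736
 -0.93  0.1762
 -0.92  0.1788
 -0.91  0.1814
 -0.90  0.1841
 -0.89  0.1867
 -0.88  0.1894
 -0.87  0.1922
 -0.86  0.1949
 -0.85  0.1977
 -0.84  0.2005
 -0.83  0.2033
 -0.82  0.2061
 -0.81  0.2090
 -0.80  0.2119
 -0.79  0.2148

T = 0.25;  σ√T = 0.2350
ln(S/K) + (r + σ²/2)T = ln(140/180) + (0.069 + 0.47²/2)·0.25 = -0.2513 + 0.0449 = -0.2065
d₁ = -0.2065 / 0.2350 = -0.8785 which rounds to -0.88
N(d₁) = N(-0.88) = 0.1894
Δ_put = N(d₁) − 1 = 0.1894 − 1 = -0.8106

-0.8106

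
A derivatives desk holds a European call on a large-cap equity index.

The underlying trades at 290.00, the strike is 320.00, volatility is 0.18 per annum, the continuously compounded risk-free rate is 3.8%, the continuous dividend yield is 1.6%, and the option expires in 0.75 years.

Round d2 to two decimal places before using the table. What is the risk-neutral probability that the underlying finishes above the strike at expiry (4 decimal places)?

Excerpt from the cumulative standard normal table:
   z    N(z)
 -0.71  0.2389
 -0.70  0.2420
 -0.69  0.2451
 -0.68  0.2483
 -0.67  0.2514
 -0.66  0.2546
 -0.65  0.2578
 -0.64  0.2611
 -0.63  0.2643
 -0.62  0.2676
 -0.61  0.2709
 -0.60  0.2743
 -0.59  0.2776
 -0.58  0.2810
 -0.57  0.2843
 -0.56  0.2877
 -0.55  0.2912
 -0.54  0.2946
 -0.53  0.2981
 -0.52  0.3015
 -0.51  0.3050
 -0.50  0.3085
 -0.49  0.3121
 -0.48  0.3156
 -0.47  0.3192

T = 0.75;  σ√T = 0.1559
ln(S/K) + (r − q + σ²/2)T = ln(290/320) + (0.038 − 0.016 + 0.18²/2)·0.75 = -0.0984 + 0.0286 = -0.0698
d₁ = -0.0698 / 0.1559 = -0.4477 which rounds to -0.45
d₂ = d₁ − σ√T = -0.4477 − 0.1559 = -0.6036 which rounds to -0.60
Risk-neutral Pr[S_T > K] = N(d₂) = N(-0.60) = 0.2743

0.2743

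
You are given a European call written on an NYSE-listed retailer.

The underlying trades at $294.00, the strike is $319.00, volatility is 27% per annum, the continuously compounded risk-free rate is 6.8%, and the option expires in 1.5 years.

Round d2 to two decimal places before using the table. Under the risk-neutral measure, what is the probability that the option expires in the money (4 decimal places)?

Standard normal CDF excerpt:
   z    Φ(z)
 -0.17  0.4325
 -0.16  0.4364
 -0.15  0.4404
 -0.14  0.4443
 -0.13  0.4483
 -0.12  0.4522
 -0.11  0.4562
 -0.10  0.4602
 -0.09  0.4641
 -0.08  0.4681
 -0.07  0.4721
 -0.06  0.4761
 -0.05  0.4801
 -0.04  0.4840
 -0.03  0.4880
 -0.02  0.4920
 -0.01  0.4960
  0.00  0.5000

T = 1.5;  σ√T = 0.3307
d₁ = [ln(294/319) + (0.068 + 0.27²/2)·1.5] / 0.3307 = [-0.0816 + 0.1567] / 0.3307 = 0.2270 ⇒ 0.23
d₂ = d₁ − σ√T = 0.2270 − 0.3307 = -0.1037 ⇒ -0.10
Risk-neutral Pr[S_T > K] = N(d₂) = N(-0.10) = 0.4602

0.4602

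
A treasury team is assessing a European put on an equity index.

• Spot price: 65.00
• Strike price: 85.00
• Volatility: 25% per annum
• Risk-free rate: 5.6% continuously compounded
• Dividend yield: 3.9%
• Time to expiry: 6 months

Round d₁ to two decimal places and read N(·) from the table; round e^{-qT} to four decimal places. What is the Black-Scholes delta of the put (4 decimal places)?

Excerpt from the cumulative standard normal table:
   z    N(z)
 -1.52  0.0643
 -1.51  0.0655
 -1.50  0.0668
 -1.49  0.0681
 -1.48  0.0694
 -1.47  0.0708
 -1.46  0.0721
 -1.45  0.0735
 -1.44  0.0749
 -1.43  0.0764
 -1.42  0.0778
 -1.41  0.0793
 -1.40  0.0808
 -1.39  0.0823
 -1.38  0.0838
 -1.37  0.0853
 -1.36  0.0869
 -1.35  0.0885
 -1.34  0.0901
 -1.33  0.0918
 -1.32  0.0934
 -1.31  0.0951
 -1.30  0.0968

σ√T = 0.25 × 0.7071 = 0.1768
d₁ = [ln(65/85) + (0.056 − 0.039 + 0.25²/2)·0.5] / 0.1768 = [-0.2683 + 0.0241] / 0.1768 = -1.3811 ≈ -1.38
N(d₁) = N(-1.38) = 0.0838
Δ_put = e^(−qT)·(N(d₁) − 1) = 0.9807·(0.0838 − 1) = -0.8985

-0.8985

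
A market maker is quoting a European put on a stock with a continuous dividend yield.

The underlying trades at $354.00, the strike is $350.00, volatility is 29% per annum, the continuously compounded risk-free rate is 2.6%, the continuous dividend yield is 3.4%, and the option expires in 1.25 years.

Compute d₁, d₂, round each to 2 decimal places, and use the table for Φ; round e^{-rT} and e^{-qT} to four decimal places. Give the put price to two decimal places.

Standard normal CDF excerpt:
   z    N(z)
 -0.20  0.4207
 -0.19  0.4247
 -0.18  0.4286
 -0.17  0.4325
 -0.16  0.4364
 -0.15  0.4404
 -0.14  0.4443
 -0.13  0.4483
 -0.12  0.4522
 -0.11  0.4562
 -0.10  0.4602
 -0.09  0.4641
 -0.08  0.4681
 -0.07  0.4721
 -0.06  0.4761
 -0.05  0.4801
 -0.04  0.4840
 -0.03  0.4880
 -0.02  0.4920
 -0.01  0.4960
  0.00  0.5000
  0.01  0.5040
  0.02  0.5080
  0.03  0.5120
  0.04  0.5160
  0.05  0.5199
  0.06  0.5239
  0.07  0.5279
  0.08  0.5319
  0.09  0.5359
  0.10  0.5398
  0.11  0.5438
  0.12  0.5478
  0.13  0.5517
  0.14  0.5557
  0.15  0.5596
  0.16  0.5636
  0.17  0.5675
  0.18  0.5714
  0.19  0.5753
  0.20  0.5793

σ√T = 0.29·√1.25 = 0.3242
d₁ = [ln(354/350) + (0.026 − 0.034 + 0.29²/2)·1.25] / 0.3242 = [0.0114 + 0.0426] / 0.3242 = 0.1663 ≈ 0.17
d₂ = d₁ − σ√T = 0.1663 − 0.3242 = -0.1579 ≈ -0.16
exp(−qT) = exp(−0.034·1.25) = 0.9584;  exp(−rT) = exp(−0.026·1.25) = 0.9680
N(−d₂) = N(0.16) = 0.5636;  N(−d₁) = N(-0.17) = 0.4325
P = 350·0.9680·0.5636 − 354·0.9584·0.4325 = 190.9477 − 146.7358 = 44.2118

$44.21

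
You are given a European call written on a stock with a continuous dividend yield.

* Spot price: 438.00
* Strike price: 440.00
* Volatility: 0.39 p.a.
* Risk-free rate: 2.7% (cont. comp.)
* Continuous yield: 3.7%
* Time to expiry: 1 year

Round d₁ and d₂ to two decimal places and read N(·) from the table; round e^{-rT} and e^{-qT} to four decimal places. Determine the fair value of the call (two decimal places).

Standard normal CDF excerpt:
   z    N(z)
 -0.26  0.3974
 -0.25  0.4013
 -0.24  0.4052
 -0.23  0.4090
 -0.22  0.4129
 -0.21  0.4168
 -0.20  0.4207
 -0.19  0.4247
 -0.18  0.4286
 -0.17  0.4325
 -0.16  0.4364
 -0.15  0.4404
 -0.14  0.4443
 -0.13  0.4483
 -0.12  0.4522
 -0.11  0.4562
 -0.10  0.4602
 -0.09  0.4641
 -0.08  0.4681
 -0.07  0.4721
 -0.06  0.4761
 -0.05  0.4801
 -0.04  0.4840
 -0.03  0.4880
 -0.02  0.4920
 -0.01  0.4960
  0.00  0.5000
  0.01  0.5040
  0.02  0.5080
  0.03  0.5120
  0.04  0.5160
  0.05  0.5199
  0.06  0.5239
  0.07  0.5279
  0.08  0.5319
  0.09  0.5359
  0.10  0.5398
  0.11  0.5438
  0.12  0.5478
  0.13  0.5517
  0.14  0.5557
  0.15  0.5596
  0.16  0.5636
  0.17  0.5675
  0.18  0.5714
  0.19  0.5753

62.72

T = 1;  σ√T = 0.3900
d₁ = [ln(438/440) + (0.027 − 0.037 + ½·0.39²)·1] / (σ√T) = (-0.0046 + 0.0661) / 0.3900 = 0.1577 ≈ 0.16
d₂ = 0.1577 − 0.3900 = -0.2323 ≈ -0.23
exp(−qT) = exp(−0.037·1) = 0.9637;  exp(−rT) = exp(−0.027·1) = 0.9734
C = 438·0.9637·N(0.16) − 440·0.9734·N(-0.23) = 438·0.9637·0.5636 − 440·0.9734·0.4090 = 237.8959 − 175.1731 = 62.7228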